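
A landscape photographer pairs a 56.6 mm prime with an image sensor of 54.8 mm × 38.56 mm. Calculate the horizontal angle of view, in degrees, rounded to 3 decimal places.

51.663°

Angle of view α = 2·arctan(w/2f) with w = 54.8 mm and f = 56.6 mm.
w/2f = 0.48410; arctan(0.48410) ≈ 25.8316°, so α ≈ 51.6631°.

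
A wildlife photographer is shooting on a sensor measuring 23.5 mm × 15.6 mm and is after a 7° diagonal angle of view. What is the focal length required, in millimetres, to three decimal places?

Sensor diagonal = √(23.5² + 15.6²) = √795.6100 ≈ 28.2066 mm.
From α = 2·arctan(d/2f) we get f = d / (2·tan(α/2)).
With d = 28.2066 mm and α/2 = 3.5°, tan(α/2) ≈ 0.06116, so f ≈ 28.2066 / 0.12233 ≈ 230.5866 mm.

230.587 mm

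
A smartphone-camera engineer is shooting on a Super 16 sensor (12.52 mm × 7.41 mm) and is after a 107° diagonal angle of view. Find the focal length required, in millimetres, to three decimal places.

Sensor diagonal = √(12.52² + 7.41²) = √211.6585 ≈ 14.5485 mm.
From α = 2·arctan(d/2f) we get f = d / (2·tan(α/2)).
With d = 14.5485 mm and α/2 = 53.5°, tan(α/2) ≈ 1.35142, so f ≈ 14.5485 / 2.70284 ≈ 5.3827 mm.

5.383 mm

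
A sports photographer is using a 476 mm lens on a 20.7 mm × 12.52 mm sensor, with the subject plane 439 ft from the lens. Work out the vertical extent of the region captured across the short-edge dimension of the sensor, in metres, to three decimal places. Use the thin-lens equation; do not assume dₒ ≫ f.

3.507 m

dₒ: 439 ft × 304.8 mm/ft = 133807.20 mm.
Similar triangles through the lens centre give W/dₒ = h/dᵢ; with 1/f = 1/dₒ + 1/dᵢ this gives W = h·(dₒ − f)/f.
W = 12.52 mm × (133807 − 476) / 476 = 12.52 × 280.1076 ≈ 3506.947 mm = 3.50695 m.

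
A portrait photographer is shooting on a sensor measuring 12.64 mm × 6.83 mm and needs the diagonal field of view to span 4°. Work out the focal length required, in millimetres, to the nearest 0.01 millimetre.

205.71 mm

Sensor diagonal = √(12.64² + 6.83²) = √206.4185 ≈ 14.3673 mm.
From α = 2·arctan(d/2f) we get f = d / (2·tan(α/2)).
With d = 14.3673 mm and α/2 = 2°, tan(α/2) ≈ 0.03492, so f ≈ 14.3673 / 0.06984 ≈ 205.7124 mm.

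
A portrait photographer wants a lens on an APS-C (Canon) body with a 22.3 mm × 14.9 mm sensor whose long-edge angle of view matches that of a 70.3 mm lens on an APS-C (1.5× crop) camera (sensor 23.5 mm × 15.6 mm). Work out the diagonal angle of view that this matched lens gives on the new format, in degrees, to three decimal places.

Equal long-edge AOV ⇒ f₂ = f₁ · 22.3/23.5 = 70.3 × 0.94894 ≈ 66.7102 mm.
Sensor diagonal = √(22.3² + 14.9²) = √719.3000 ≈ 26.8198 mm.
Diagonal AOV on the new format = 2·arctan(26.8198 / (2 × 66.7102)) = 2·arctan(0.20102) ≈ 22.7319°.

22.732°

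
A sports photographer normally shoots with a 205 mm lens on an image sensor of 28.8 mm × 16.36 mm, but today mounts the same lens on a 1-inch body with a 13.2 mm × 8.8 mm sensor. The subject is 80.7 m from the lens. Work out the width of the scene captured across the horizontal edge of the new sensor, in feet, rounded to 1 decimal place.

17.0 ft

The focal length stays 205 mm; the relevant sensor dimension is now w = 13.2 mm. Object distance dₒ = 80.7 m = 80700 mm.
Thin-lens field width W = w·(dₒ − f)/f = 13.2 × (80700 − 205)/205 ≈ 5183.093 mm = 5183.093/304.8 ft = 17.0049 ft.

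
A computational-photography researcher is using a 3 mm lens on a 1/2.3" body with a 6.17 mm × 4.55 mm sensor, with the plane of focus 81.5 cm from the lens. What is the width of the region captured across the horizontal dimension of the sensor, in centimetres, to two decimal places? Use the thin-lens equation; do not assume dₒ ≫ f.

167.00 cm

dₒ: 81.5 cm = 815 mm.
Similar triangles through the lens centre give W/dₒ = w/dᵢ; with 1/f = 1/dₒ + 1/dᵢ this gives W = w·(dₒ − f)/f.
W = 6.17 mm × (815 − 3) / 3 = 6.17 × 270.6667 ≈ 1670.013 mm = 167.001 cm.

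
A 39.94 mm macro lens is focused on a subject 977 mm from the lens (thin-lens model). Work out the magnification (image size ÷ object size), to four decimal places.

0.0426×

Thin lens: 1/f = 1/dₒ + 1/dᵢ → 1/dᵢ = 1/39.94 − 1/977 = 0.0240140 mm⁻¹, so dᵢ ≈ 41.6423 mm.
Magnification m = dᵢ/dₒ = 41.6423/977 ≈ 0.04262.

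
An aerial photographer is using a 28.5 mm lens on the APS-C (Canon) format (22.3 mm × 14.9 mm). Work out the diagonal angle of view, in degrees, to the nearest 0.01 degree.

50.40°

Sensor diagonal = √(22.3² + 14.9²) = √719.3000 ≈ 26.8198 mm.
Angle of view α = 2·arctan(d/2f) with d = 26.8198 mm and f = 28.5 mm.
d/2f = 0.47052; arctan(0.47052) ≈ 25.1980°, so α ≈ 50.3961°.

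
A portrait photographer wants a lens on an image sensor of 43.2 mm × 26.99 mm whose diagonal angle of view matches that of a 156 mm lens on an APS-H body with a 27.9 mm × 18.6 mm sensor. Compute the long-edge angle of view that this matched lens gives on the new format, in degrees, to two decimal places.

Sensor diagonal = √(27.9² + 18.6²) = √1124.3700 ≈ 33.5316 mm.
Sensor diagonal = √(43.2² + 26.99²) = √2594.7001 ≈ 50.9382 mm.
Equal diagonal AOV ⇒ f₂ = f₁ · 50.9382/33.5316 = 156 × 1.51911 ≈ 236.9810 mm.
Long-edge AOV on the new format = 2·arctan(43.2 / (2 × 236.9810)) = 2·arctan(0.09115) ≈ 10.4158°.

10.42°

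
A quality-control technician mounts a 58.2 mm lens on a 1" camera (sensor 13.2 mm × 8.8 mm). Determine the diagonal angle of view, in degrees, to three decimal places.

Sensor diagonal = √(13.2² + 8.8²) = √251.6800 ≈ 15.8644 mm.
Angle of view α = 2·arctan(d/2f) with d = 15.8644 mm and f = 58.2 mm.
d/2f = 0.13629; arctan(0.13629) ≈ 7.7612°, so α ≈ 15.5223°.

15.522°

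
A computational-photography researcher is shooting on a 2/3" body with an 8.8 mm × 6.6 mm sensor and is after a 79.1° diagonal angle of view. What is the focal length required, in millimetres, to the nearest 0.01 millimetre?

6.66 mm

Sensor diagonal = √(8.8² + 6.6²) = √121.0000 ≈ 11.0000 mm.
From α = 2·arctan(d/2f) we get f = d / (2·tan(α/2)).
With d = 11.0000 mm and α/2 = 39.55°, tan(α/2) ≈ 0.82580, so f ≈ 11.0000 / 1.65161 ≈ 6.6602 mm.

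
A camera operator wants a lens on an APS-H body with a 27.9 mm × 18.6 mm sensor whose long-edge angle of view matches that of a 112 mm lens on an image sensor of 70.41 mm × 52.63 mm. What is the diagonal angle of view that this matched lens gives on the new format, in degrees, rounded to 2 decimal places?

Equal long-edge AOV ⇒ f₂ = f₁ · 27.9/70.41 = 112 × 0.39625 ≈ 44.3801 mm.
Sensor diagonal = √(27.9² + 18.6²) = √1124.3700 ≈ 33.5316 mm.
Diagonal AOV on the new format = 2·arctan(33.5316 / (2 × 44.3801)) = 2·arctan(0.37778) ≈ 41.3909°.

41.39°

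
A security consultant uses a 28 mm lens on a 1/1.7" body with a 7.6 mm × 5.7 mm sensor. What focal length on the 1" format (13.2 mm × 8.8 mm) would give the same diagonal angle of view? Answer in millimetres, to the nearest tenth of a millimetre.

Sensor diagonal = √(7.6² + 5.7²) = √90.2500 ≈ 9.5000 mm.
Sensor diagonal = √(13.2² + 8.8²) = √251.6800 ≈ 15.8644 mm.
Equal angle of view means equal diagonal/f ratio, so f₂ = f₁ · (diagonal₂/diagonal₁) = 28 × 15.8644/9.5000.
f₂ = 28 × 1.66994 ≈ 46.758 mm.

46.8 mm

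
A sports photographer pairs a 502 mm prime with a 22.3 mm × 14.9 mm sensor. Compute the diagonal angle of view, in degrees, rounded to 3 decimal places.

Sensor diagonal = √(22.3² + 14.9²) = √719.3000 ≈ 26.8198 mm.
Angle of view α = 2·arctan(d/2f) with d = 26.8198 mm and f = 502 mm.
d/2f = 0.02671; arctan(0.02671) ≈ 1.5302°, so α ≈ 3.0603°.

3.060°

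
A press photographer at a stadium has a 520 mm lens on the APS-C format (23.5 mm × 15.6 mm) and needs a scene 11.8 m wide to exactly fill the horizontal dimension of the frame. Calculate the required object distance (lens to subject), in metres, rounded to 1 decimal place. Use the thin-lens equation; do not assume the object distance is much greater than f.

261.6 m

W: 11.8 m = 11800 mm.
Magnification m = w/W = dᵢ/dₒ; combined with 1/f = 1/dₒ + 1/dᵢ this gives dₒ = f·(1 + W/w).
dₒ = 520 mm × (1 + 11800/23.5) = 520 × 503.1277 ≈ 261626.383 mm = 261.626 m.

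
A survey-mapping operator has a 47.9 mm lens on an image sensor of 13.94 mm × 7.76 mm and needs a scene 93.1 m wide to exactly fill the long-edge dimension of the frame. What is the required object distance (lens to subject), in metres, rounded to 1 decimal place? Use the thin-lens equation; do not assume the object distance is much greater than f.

320.0 m

W: 93.1 m = 93100 mm.
Magnification m = w/W = dᵢ/dₒ; combined with 1/f = 1/dₒ + 1/dᵢ this gives dₒ = f·(1 + W/w).
dₒ = 47.9 mm × (1 + 93100/13.94) = 47.9 × 6679.6227 ≈ 319953.926 mm = 319.954 m.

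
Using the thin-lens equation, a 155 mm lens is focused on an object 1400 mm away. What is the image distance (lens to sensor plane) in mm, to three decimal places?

174.297 mm

1/dᵢ = 1/f − 1/dₒ = 1/155 − 1/1400 = 0.0057373 mm⁻¹.
dᵢ = 1/0.0057373 ≈ 174.2972 mm.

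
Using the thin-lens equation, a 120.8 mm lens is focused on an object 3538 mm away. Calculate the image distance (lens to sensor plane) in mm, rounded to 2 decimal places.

1/dᵢ = 1/f − 1/dₒ = 1/120.8 − 1/3538 = 0.0079955 mm⁻¹.
dᵢ = 1/0.0079955 ≈ 125.0703 mm.

125.07 mm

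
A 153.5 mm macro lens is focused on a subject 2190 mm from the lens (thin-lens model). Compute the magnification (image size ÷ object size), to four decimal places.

0.0754×

Thin lens: 1/f = 1/dₒ + 1/dᵢ → 1/dᵢ = 1/153.5 − 1/2190 = 0.0060580 mm⁻¹, so dᵢ ≈ 165.0700 mm.
Magnification m = dᵢ/dₒ = 165.0700/2190 ≈ 0.07537.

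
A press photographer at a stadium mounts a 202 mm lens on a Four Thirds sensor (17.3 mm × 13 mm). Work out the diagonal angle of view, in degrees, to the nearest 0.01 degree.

Sensor diagonal = √(17.3² + 13²) = √468.2900 ≈ 21.6400 mm.
Angle of view α = 2·arctan(d/2f) with d = 21.6400 mm and f = 202 mm.
d/2f = 0.05356; arctan(0.05356) ≈ 3.0661°, so α ≈ 6.1322°.

6.13°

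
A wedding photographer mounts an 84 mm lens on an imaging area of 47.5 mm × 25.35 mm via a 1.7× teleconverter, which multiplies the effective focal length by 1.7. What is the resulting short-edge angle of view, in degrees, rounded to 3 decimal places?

10.145°

Effective focal length f = 84 × 1.7 = 142.8 mm.
α = 2·arctan(25.35 / (2 × 142.8)) = 2·arctan(0.08876) ≈ 10.1446°.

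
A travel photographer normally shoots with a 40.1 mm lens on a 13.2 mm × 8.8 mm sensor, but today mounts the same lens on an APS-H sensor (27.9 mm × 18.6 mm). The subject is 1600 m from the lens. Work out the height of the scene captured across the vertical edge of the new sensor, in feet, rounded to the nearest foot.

The focal length stays 40.1 mm; the relevant sensor dimension is now h = 18.6 mm. Object distance dₒ = 1600 m = 1.6e+06 mm.
Thin-lens field height W = h·(dₒ − f)/f = 18.6 × (1.6e+06 − 40.1)/40.1 ≈ 742126.038 mm = 742126.038/304.8 ft = 2434.8 ft.

2435 ft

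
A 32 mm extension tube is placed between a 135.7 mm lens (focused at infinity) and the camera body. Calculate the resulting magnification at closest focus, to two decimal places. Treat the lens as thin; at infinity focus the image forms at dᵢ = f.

0.24×

The tube moves the image plane from f to f + e, so dᵢ = 135.7 + 32 = 167.7 mm. Focus is achieved when 1/f = 1/dₒ + 1/dᵢ, giving dₒ = 1/(1/f − 1/(f+e)).
Magnification m = dᵢ/dₒ = (f+e)·(1/f − 1/(f+e)) = e/f = 32/135.7 ≈ 0.2358.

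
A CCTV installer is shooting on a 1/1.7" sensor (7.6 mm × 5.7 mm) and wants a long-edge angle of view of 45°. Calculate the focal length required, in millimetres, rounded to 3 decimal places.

From α = 2·arctan(w/2f) we get f = w / (2·tan(α/2)).
With w = 7.6 mm and α/2 = 22.5°, tan(α/2) ≈ 0.41421, so f ≈ 7.6 / 0.82843 ≈ 9.1740 mm.

9.174 mm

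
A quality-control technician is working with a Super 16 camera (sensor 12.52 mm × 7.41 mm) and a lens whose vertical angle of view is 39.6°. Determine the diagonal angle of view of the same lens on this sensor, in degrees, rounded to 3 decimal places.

70.509°

From the vertical AOV: f = 7.41 / (2·tan(19.8°)) = 7.41 / 0.72004 ≈ 10.2910 mm.
Sensor diagonal = √(12.52² + 7.41²) = √211.6585 ≈ 14.5485 mm.
Diagonal AOV = 2·arctan(14.5485 / (2 × 10.2910)) = 2·arctan(0.70685) ≈ 70.5094°.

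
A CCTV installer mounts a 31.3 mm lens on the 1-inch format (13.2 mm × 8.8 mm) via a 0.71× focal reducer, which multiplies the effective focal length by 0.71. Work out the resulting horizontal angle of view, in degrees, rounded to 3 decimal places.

Effective focal length f = 31.3 × 0.71 = 22.223 mm.
α = 2·arctan(13.2 / (2 × 22.223)) = 2·arctan(0.29699) ≈ 33.0817°.

33.082°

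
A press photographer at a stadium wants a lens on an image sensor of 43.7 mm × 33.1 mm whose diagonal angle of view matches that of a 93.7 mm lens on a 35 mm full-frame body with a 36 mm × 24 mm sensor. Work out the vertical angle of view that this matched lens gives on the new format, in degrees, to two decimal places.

15.87°

Sensor diagonal = √(36² + 24²) = √1872.0000 ≈ 43.2666 mm.
Sensor diagonal = √(43.7² + 33.1²) = √3005.3000 ≈ 54.8206 mm.
Equal diagonal AOV ⇒ f₂ = f₁ · 54.8206/43.2666 = 93.7 × 1.26704 ≈ 118.7218 mm.
Vertical AOV on the new format = 2·arctan(33.1 / (2 × 118.7218)) = 2·arctan(0.13940) ≈ 15.8719°.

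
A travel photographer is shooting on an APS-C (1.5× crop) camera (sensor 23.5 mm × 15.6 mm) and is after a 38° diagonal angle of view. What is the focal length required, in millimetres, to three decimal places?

40.959 mm

Sensor diagonal = √(23.5² + 15.6²) = √795.6100 ≈ 28.2066 mm.
From α = 2·arctan(d/2f) we get f = d / (2·tan(α/2)).
With d = 28.2066 mm and α/2 = 19°, tan(α/2) ≈ 0.34433, so f ≈ 28.2066 / 0.68866 ≈ 40.9589 mm.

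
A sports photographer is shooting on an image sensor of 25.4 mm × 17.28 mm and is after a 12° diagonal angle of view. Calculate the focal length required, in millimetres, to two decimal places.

146.14 mm

Sensor diagonal = √(25.4² + 17.28²) = √943.7584 ≈ 30.7207 mm.
From α = 2·arctan(d/2f) we get f = d / (2·tan(α/2)).
With d = 30.7207 mm and α/2 = 6°, tan(α/2) ≈ 0.10510, so f ≈ 30.7207 / 0.21021 ≈ 146.1437 mm.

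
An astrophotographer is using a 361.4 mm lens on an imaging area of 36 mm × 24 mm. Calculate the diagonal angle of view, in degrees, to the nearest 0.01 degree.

6.85°

Sensor diagonal = √(36² + 24²) = √1872.0000 ≈ 43.2666 mm.
Angle of view α = 2·arctan(d/2f) with d = 43.2666 mm and f = 361.4 mm.
d/2f = 0.05986; arctan(0.05986) ≈ 3.4256°, so α ≈ 6.8512°.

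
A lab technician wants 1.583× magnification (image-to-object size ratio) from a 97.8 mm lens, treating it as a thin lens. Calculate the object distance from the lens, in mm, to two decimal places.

With m = dᵢ/dₒ and 1/f = 1/dₒ + 1/dᵢ, substituting dᵢ = m·dₒ gives 1/f = (1 + 1/m)/dₒ, hence dₒ = f·(1 + 1/m).
dₒ = 97.8 × (1 + 1/1.583) = 97.8 × 1.63171 ≈ 159.581 mm.

159.58 mm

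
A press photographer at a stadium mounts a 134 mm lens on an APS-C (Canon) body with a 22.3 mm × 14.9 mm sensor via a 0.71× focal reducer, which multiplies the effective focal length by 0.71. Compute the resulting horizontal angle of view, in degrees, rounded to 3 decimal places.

Effective focal length f = 134 × 0.71 = 95.14 mm.
α = 2·arctan(22.3 / (2 × 95.14)) = 2·arctan(0.11720) ≈ 13.3687°.

13.369°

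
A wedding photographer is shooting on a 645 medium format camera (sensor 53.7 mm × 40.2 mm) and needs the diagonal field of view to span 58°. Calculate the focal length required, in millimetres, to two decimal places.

Sensor diagonal = √(53.7² + 40.2²) = √4499.7300 ≈ 67.0800 mm.
From α = 2·arctan(d/2f) we get f = d / (2·tan(α/2)).
With d = 67.0800 mm and α/2 = 29°, tan(α/2) ≈ 0.55431, so f ≈ 67.0800 / 1.10862 ≈ 60.5078 mm.

60.51 mm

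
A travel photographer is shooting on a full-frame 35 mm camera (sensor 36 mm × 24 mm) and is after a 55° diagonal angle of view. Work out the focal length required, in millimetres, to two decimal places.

Sensor diagonal = √(36² + 24²) = √1872.0000 ≈ 43.2666 mm.
From α = 2·arctan(d/2f) we get f = d / (2·tan(α/2)).
With d = 43.2666 mm and α/2 = 27.5°, tan(α/2) ≈ 0.52057, so f ≈ 43.2666 / 1.04113 ≈ 41.5572 mm.

41.56 mm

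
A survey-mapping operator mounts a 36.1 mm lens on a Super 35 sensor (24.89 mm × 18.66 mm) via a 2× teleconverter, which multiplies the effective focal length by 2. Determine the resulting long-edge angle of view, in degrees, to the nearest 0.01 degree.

19.56°

Effective focal length f = 36.1 × 2 = 72.2 mm.
α = 2·arctan(24.89 / (2 × 72.2)) = 2·arctan(0.17237) ≈ 19.5598°.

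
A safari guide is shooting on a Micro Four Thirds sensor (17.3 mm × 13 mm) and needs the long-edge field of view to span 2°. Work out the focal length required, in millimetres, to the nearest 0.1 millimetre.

495.6 mm

From α = 2·arctan(w/2f) we get f = w / (2·tan(α/2)).
With w = 17.3 mm and α/2 = 1°, tan(α/2) ≈ 0.01746, so f ≈ 17.3 / 0.03491 ≈ 495.5582 mm.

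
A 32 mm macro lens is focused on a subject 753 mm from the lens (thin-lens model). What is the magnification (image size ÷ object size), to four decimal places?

0.0444×

Thin lens: 1/f = 1/dₒ + 1/dᵢ → 1/dᵢ = 1/32 − 1/753 = 0.0299220 mm⁻¹, so dᵢ ≈ 33.4202 mm.
Magnification m = dᵢ/dₒ = 33.4202/753 ≈ 0.04438.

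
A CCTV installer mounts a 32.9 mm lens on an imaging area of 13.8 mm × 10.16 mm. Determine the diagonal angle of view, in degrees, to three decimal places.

Sensor diagonal = √(13.8² + 10.16²) = √293.6656 ≈ 17.1367 mm.
Angle of view α = 2·arctan(d/2f) with d = 17.1367 mm and f = 32.9 mm.
d/2f = 0.26044; arctan(0.26044) ≈ 14.5976°, so α ≈ 29.1952°.

29.195°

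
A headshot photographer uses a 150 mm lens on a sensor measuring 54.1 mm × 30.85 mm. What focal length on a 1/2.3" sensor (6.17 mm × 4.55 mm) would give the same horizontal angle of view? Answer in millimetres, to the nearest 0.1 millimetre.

17.1 mm

Equal angle of view means equal width/f ratio, so f₂ = f₁ · (width₂/width₁) = 150 × 6.17/54.1.
f₂ = 150 × 0.11405 ≈ 17.107 mm.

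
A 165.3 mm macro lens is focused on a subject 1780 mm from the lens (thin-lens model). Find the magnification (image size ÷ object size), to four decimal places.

Thin lens: 1/f = 1/dₒ + 1/dᵢ → 1/dᵢ = 1/165.3 − 1/1780 = 0.0054878 mm⁻¹, so dᵢ ≈ 182.2221 mm.
Magnification m = dᵢ/dₒ = 182.2221/1780 ≈ 0.10237.

0.1024×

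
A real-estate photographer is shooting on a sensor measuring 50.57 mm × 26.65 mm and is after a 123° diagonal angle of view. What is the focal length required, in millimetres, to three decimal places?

15.518 mm

Sensor diagonal = √(50.57² + 26.65²) = √3267.5474 ≈ 57.1625 mm.
From α = 2·arctan(d/2f) we get f = d / (2·tan(α/2)).
With d = 57.1625 mm and α/2 = 61.5°, tan(α/2) ≈ 1.84177, so f ≈ 57.1625 / 3.68354 ≈ 15.5183 mm.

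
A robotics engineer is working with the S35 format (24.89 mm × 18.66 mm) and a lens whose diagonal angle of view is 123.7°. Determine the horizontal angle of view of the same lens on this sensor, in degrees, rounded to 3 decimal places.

Sensor diagonal = √(24.89² + 18.66²) = √967.7077 ≈ 31.1080 mm.
From the diagonal AOV: f = 31.1080 / (2·tan(61.85°)) = 31.1080 / 3.73781 ≈ 8.3225 mm.
Horizontal AOV = 2·arctan(24.89 / (2 × 8.3225)) = 2·arctan(1.49534) ≈ 112.4553°.

112.455°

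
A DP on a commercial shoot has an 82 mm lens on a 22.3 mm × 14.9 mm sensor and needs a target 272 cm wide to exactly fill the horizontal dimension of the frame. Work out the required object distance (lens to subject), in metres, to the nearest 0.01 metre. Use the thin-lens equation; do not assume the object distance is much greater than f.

10.08 m

W: 272 cm = 2720 mm.
Magnification m = w/W = dᵢ/dₒ; combined with 1/f = 1/dₒ + 1/dᵢ this gives dₒ = f·(1 + W/w).
dₒ = 82 mm × (1 + 2720/22.3) = 82 × 122.9731 ≈ 10083.794 mm = 10.0838 m.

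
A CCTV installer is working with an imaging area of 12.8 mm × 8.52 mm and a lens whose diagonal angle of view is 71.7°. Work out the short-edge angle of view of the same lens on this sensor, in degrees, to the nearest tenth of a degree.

Sensor diagonal = √(12.8² + 8.52²) = √236.4304 ≈ 15.3763 mm.
From the diagonal AOV: f = 15.3763 / (2·tan(35.85°)) = 15.3763 / 1.44510 ≈ 10.6403 mm.
Short-edge AOV = 2·arctan(8.52 / (2 × 10.6403)) = 2·arctan(0.40036) ≈ 43.6389°.

43.6°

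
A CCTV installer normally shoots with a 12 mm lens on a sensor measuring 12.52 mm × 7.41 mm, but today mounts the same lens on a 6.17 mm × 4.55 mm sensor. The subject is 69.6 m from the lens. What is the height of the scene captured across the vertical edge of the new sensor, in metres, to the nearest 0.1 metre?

26.4 m

The focal length stays 12 mm; the relevant sensor dimension is now h = 4.55 mm. Object distance dₒ = 69.6 m = 69600 mm.
Thin-lens field height W = h·(dₒ − f)/f = 4.55 × (69600 − 12)/12 ≈ 26385.450 mm = 26.3854 m.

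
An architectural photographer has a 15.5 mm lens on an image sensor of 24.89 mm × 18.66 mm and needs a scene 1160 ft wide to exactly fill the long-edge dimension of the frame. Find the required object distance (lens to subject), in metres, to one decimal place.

W: 1160 ft × 304.8 mm/ft = 353567.99 mm.
Magnification m = w/W = dᵢ/dₒ; combined with 1/f = 1/dₒ + 1/dᵢ this gives dₒ = f·(1 + W/w).
dₒ = 15.5 mm × (1 + 353568/24.89) = 15.5 × 14206.2225 ≈ 220196.449 mm = 220.196 m.

220.2 m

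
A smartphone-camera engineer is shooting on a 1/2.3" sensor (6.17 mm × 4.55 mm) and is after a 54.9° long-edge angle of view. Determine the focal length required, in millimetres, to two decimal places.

5.94 mm

From α = 2·arctan(w/2f) we get f = w / (2·tan(α/2)).
With w = 6.17 mm and α/2 = 27.45°, tan(α/2) ≈ 0.51946, so f ≈ 6.17 / 1.03892 ≈ 5.9389 mm.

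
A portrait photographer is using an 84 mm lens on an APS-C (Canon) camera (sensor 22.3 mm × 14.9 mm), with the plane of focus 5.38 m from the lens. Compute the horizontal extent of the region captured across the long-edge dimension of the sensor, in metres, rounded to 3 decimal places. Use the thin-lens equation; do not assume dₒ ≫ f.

dₒ: 5.38 m = 5380 mm.
Similar triangles through the lens centre give W/dₒ = w/dᵢ; with 1/f = 1/dₒ + 1/dᵢ this gives W = w·(dₒ − f)/f.
W = 22.3 mm × (5380 − 84) / 84 = 22.3 × 63.0476 ≈ 1405.962 mm = 1.40596 m.

1.406 m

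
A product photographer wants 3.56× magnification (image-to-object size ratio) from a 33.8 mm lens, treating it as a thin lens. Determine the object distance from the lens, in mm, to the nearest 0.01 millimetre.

With m = dᵢ/dₒ and 1/f = 1/dₒ + 1/dᵢ, substituting dᵢ = m·dₒ gives 1/f = (1 + 1/m)/dₒ, hence dₒ = f·(1 + 1/m).
dₒ = 33.8 × (1 + 1/3.56) = 33.8 × 1.28090 ≈ 43.294 mm.

43.29 mm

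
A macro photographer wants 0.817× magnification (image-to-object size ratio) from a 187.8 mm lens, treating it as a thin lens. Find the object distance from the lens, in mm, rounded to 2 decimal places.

417.67 mm

With m = dᵢ/dₒ and 1/f = 1/dₒ + 1/dᵢ, substituting dᵢ = m·dₒ gives 1/f = (1 + 1/m)/dₒ, hence dₒ = f·(1 + 1/m).
dₒ = 187.8 × (1 + 1/0.817) = 187.8 × 2.22399 ≈ 417.665 mm.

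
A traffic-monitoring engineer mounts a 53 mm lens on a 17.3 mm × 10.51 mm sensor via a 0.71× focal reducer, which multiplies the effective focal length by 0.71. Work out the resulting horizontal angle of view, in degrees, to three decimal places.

Effective focal length f = 53 × 0.71 = 37.63 mm.
α = 2·arctan(17.3 / (2 × 37.63)) = 2·arctan(0.22987) ≈ 25.8914°.

25.891°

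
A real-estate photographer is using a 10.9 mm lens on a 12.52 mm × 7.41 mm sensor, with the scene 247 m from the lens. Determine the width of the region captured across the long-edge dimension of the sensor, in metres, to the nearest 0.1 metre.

dₒ: 247 m = 247000 mm.
Similar triangles through the lens centre give W/dₒ = w/dᵢ; with 1/f = 1/dₒ + 1/dᵢ this gives W = w·(dₒ − f)/f.
W = 12.52 mm × (247000 − 10.9) / 10.9 = 12.52 × 22659.5505 ≈ 283697.572 mm = 283.698 m.

283.7 m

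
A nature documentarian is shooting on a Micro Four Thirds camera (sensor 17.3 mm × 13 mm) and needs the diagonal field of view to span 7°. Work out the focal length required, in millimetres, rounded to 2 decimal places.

Sensor diagonal = √(17.3² + 13²) = √468.2900 ≈ 21.6400 mm.
From α = 2·arctan(d/2f) we get f = d / (2·tan(α/2)).
With d = 21.6400 mm and α/2 = 3.5°, tan(α/2) ≈ 0.06116, so f ≈ 21.6400 / 0.12233 ≈ 176.9055 mm.

176.91 mm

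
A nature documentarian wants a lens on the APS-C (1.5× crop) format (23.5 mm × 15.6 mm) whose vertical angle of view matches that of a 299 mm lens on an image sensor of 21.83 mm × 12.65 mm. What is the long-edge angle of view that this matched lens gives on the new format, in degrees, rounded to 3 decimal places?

Equal vertical AOV ⇒ f₂ = f₁ · 15.6/12.65 = 299 × 1.23320 ≈ 368.7273 mm.
Long-edge AOV on the new format = 2·arctan(23.5 / (2 × 368.7273)) = 2·arctan(0.03187) ≈ 3.6504°.

3.650°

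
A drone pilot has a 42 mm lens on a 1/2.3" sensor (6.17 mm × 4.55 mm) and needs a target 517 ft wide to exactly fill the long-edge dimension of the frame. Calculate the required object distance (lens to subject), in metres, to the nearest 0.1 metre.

W: 517 ft × 304.8 mm/ft = 157581.59 mm.
Magnification m = w/W = dᵢ/dₒ; combined with 1/f = 1/dₒ + 1/dᵢ this gives dₒ = f·(1 + W/w).
dₒ = 42 mm × (1 + 157582/6.17) = 42 × 25540.9668 ≈ 1072720.604 mm = 1072.72 m.

1072.7 m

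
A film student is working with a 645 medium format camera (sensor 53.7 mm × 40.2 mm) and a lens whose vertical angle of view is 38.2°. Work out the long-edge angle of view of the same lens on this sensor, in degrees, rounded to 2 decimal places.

From the vertical AOV: f = 40.2 / (2·tan(19.1°)) = 40.2 / 0.69256 ≈ 58.0453 mm.
Long-edge AOV = 2·arctan(53.7 / (2 × 58.0453)) = 2·arctan(0.46257) ≈ 49.6476°.

49.65°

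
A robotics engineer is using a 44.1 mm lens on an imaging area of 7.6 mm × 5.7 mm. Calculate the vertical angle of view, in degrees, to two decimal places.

Angle of view α = 2·arctan(h/2f) with h = 5.7 mm and f = 44.1 mm.
h/2f = 0.06463; arctan(0.06463) ≈ 3.6976°, so α ≈ 7.3953°.

7.40°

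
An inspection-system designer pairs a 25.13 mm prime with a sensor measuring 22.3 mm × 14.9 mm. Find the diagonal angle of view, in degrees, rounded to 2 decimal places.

Sensor diagonal = √(22.3² + 14.9²) = √719.3000 ≈ 26.8198 mm.
Angle of view α = 2·arctan(d/2f) with d = 26.8198 mm and f = 25.13 mm.
d/2f = 0.53362; arctan(0.53362) ≈ 28.0853°, so α ≈ 56.1706°.

56.17°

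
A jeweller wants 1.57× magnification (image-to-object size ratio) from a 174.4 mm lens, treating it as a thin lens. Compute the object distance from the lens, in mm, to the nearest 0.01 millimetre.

With m = dᵢ/dₒ and 1/f = 1/dₒ + 1/dᵢ, substituting dᵢ = m·dₒ gives 1/f = (1 + 1/m)/dₒ, hence dₒ = f·(1 + 1/m).
dₒ = 174.4 × (1 + 1/1.57) = 174.4 × 1.63694 ≈ 285.483 mm.

285.48 mm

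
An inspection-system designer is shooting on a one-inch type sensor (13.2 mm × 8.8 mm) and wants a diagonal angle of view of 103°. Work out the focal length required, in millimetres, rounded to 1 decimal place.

Sensor diagonal = √(13.2² + 8.8²) = √251.6800 ≈ 15.8644 mm.
From α = 2·arctan(d/2f) we get f = d / (2·tan(α/2)).
With d = 15.8644 mm and α/2 = 51.5°, tan(α/2) ≈ 1.25717, so f ≈ 15.8644 / 2.51434 ≈ 6.3096 mm.

6.3 mm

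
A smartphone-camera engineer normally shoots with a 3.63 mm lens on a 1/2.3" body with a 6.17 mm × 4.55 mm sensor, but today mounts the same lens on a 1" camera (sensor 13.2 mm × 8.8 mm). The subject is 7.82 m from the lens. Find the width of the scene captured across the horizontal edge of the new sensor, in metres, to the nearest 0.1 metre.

The focal length stays 3.63 mm; the relevant sensor dimension is now w = 13.2 mm. Object distance dₒ = 7.82 m = 7820 mm.
Thin-lens field width W = w·(dₒ − f)/f = 13.2 × (7820 − 3.63)/3.63 ≈ 28423.164 mm = 28.4232 m.

28.4 m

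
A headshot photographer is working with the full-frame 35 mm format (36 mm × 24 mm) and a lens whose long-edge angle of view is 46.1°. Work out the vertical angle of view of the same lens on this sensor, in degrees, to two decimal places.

From the long-edge AOV: f = 36 / (2·tan(23.05°)) = 36 / 0.85101 ≈ 42.3027 mm.
Vertical AOV = 2·arctan(24 / (2 × 42.3027)) = 2·arctan(0.28367) ≈ 31.6741°.

31.67°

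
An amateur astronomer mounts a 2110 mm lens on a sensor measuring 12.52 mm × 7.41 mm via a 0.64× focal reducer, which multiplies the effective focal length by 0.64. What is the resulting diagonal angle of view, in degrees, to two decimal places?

0.62°

Effective focal length f = 2110 × 0.64 = 1350.4 mm.
Sensor diagonal = √(12.52² + 7.41²) = √211.6585 ≈ 14.5485 mm.
α = 2·arctan(14.548 / (2 × 1350.4)) = 2·arctan(0.00539) ≈ 0.6173°.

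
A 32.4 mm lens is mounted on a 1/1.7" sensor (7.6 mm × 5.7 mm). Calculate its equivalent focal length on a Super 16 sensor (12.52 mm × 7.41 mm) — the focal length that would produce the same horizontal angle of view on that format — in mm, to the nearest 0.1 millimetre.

53.4 mm

Equal angle of view means equal width/f ratio, so f₂ = f₁ · (width₂/width₁) = 32.4 × 12.52/7.6.
f₂ = 32.4 × 1.64737 ≈ 53.375 mm.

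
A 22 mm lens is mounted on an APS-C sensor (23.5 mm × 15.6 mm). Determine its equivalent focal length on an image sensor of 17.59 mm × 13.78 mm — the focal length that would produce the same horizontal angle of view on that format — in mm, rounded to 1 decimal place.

Equal angle of view means equal width/f ratio, so f₂ = f₁ · (width₂/width₁) = 22 × 17.59/23.5.
f₂ = 22 × 0.74851 ≈ 16.467 mm.

16.5 mm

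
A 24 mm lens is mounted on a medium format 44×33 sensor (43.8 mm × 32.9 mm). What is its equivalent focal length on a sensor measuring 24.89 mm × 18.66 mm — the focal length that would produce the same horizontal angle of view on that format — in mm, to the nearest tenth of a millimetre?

13.6 mm

Equal angle of view means equal width/f ratio, so f₂ = f₁ · (width₂/width₁) = 24 × 24.89/43.8.
f₂ = 24 × 0.56826 ≈ 13.638 mm.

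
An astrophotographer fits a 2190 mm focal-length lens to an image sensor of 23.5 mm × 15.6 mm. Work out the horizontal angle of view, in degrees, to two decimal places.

0.61°

Angle of view α = 2·arctan(w/2f) with w = 23.5 mm and f = 2190 mm.
w/2f = 0.00537; arctan(0.00537) ≈ 0.3074°, so α ≈ 0.6148°.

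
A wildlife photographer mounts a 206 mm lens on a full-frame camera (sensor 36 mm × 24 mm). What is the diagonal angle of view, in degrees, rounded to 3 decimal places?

11.990°

Sensor diagonal = √(36² + 24²) = √1872.0000 ≈ 43.2666 mm.
Angle of view α = 2·arctan(d/2f) with d = 43.2666 mm and f = 206 mm.
d/2f = 0.10502; arctan(0.10502) ≈ 5.9950°, so α ≈ 11.9900°.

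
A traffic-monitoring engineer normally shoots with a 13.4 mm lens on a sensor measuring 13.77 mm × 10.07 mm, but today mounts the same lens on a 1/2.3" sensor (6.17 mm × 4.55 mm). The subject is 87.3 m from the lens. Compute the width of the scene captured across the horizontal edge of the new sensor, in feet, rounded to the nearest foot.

The focal length stays 13.4 mm; the relevant sensor dimension is now w = 6.17 mm. Object distance dₒ = 87.3 m = 87300 mm.
Thin-lens field width W = w·(dₒ − f)/f = 6.17 × (87300 − 13.4)/13.4 ≈ 40190.920 mm = 40190.920/304.8 ft = 131.86 ft.

132 ft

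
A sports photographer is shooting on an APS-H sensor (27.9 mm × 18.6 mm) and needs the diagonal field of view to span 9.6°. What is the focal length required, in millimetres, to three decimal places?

199.659 mm

Sensor diagonal = √(27.9² + 18.6²) = √1124.3700 ≈ 33.5316 mm.
From α = 2·arctan(d/2f) we get f = d / (2·tan(α/2)).
With d = 33.5316 mm and α/2 = 4.8°, tan(α/2) ≈ 0.08397, so f ≈ 33.5316 / 0.16794 ≈ 199.6587 mm.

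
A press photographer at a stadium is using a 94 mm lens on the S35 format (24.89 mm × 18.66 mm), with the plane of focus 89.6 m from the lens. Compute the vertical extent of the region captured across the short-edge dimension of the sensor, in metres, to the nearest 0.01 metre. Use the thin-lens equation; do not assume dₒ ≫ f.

17.77 m

dₒ: 89.6 m = 89600 mm.
Similar triangles through the lens centre give W/dₒ = h/dᵢ; with 1/f = 1/dₒ + 1/dᵢ this gives W = h·(dₒ − f)/f.
W = 18.66 mm × (89600 − 94) / 94 = 18.66 × 952.1915 ≈ 17767.893 mm = 17.7679 m.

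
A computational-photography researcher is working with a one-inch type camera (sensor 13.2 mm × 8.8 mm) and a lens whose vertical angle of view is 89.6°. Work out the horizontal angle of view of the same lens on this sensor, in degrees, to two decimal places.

From the vertical AOV: f = 8.8 / (2·tan(44.8°)) = 8.8 / 1.98609 ≈ 4.4308 mm.
Horizontal AOV = 2·arctan(13.2 / (2 × 4.4308)) = 2·arctan(1.48956) ≈ 112.2501°.

112.25°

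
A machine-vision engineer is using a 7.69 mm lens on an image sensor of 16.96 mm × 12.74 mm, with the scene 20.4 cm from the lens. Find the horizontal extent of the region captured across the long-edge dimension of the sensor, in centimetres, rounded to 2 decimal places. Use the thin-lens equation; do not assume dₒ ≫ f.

43.30 cm

dₒ: 20.4 cm = 204 mm.
Similar triangles through the lens centre give W/dₒ = w/dᵢ; with 1/f = 1/dₒ + 1/dᵢ this gives W = w·(dₒ − f)/f.
W = 16.96 mm × (204 − 7.69) / 7.69 = 16.96 × 25.5280 ≈ 432.954 mm = 43.2954 cm.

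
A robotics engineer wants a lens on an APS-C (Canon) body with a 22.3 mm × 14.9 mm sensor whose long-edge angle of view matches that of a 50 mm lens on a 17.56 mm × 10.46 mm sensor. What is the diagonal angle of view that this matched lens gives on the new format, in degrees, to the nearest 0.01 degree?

23.85°

Equal long-edge AOV ⇒ f₂ = f₁ · 22.3/17.56 = 50 × 1.26993 ≈ 63.4966 mm.
Sensor diagonal = √(22.3² + 14.9²) = √719.3000 ≈ 26.8198 mm.
Diagonal AOV on the new format = 2·arctan(26.8198 / (2 × 63.4966)) = 2·arctan(0.21119) ≈ 23.8502°.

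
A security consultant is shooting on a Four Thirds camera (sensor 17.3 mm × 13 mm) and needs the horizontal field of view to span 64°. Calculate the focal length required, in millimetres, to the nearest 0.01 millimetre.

13.84 mm

From α = 2·arctan(w/2f) we get f = w / (2·tan(α/2)).
With w = 17.3 mm and α/2 = 32°, tan(α/2) ≈ 0.62487, so f ≈ 17.3 / 1.24974 ≈ 13.8429 mm.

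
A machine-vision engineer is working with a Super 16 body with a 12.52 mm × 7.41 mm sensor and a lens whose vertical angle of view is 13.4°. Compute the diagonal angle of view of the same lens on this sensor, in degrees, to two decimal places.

25.98°

From the vertical AOV: f = 7.41 / (2·tan(6.7°)) = 7.41 / 0.23495 ≈ 31.5392 mm.
Sensor diagonal = √(12.52² + 7.41²) = √211.6585 ≈ 14.5485 mm.
Diagonal AOV = 2·arctan(14.5485 / (2 × 31.5392)) = 2·arctan(0.23064) ≈ 25.9754°.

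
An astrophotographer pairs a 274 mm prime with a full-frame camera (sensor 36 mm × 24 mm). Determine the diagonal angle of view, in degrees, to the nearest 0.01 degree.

9.03°

Sensor diagonal = √(36² + 24²) = √1872.0000 ≈ 43.2666 mm.
Angle of view α = 2·arctan(d/2f) with d = 43.2666 mm and f = 274 mm.
d/2f = 0.07895; arctan(0.07895) ≈ 4.5143°, so α ≈ 9.0287°.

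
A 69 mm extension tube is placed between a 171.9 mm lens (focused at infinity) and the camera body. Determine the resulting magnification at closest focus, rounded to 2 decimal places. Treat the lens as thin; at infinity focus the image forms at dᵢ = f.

0.40×

The tube moves the image plane from f to f + e, so dᵢ = 171.9 + 69 = 240.9 mm. Focus is achieved when 1/f = 1/dₒ + 1/dᵢ, giving dₒ = 1/(1/f − 1/(f+e)).
Magnification m = dᵢ/dₒ = (f+e)·(1/f − 1/(f+e)) = e/f = 69/171.9 ≈ 0.4014.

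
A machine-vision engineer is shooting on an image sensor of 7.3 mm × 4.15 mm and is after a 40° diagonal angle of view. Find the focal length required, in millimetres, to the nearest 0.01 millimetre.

Sensor diagonal = √(7.3² + 4.15²) = √70.5125 ≈ 8.3972 mm.
From α = 2·arctan(d/2f) we get f = d / (2·tan(α/2)).
With d = 8.3972 mm and α/2 = 20°, tan(α/2) ≈ 0.36397, so f ≈ 8.3972 / 0.72794 ≈ 11.5355 mm.

11.54 mm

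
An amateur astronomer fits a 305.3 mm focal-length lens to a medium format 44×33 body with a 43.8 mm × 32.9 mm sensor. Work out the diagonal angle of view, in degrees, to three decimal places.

Sensor diagonal = √(43.8² + 32.9²) = √3000.8500 ≈ 54.7800 mm.
Angle of view α = 2·arctan(d/2f) with d = 54.7800 mm and f = 305.3 mm.
d/2f = 0.08972; arctan(0.08972) ≈ 5.1266°, so α ≈ 10.2531°.

10.253°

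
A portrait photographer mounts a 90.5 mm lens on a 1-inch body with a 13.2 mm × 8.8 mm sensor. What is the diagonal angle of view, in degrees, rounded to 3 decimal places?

Sensor diagonal = √(13.2² + 8.8²) = √251.6800 ≈ 15.8644 mm.
Angle of view α = 2·arctan(d/2f) with d = 15.8644 mm and f = 90.5 mm.
d/2f = 0.08765; arctan(0.08765) ≈ 5.0091°, so α ≈ 10.0182°.

10.018°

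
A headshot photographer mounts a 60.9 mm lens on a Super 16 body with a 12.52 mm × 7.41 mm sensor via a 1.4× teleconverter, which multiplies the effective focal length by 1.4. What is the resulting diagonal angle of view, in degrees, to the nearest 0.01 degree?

Effective focal length f = 60.9 × 1.4 = 85.26 mm.
Sensor diagonal = √(12.52² + 7.41²) = √211.6585 ≈ 14.5485 mm.
α = 2·arctan(14.548 / (2 × 85.26)) = 2·arctan(0.08532) ≈ 9.7531°.

9.75°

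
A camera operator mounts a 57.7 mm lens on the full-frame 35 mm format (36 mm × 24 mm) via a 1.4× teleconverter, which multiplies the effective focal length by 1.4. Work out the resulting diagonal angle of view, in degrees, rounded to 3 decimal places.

Effective focal length f = 57.7 × 1.4 = 80.78 mm.
Sensor diagonal = √(36² + 24²) = √1872.0000 ≈ 43.2666 mm.
α = 2·arctan(43.267 / (2 × 80.78)) = 2·arctan(0.26781) ≈ 29.9846°.

29.985°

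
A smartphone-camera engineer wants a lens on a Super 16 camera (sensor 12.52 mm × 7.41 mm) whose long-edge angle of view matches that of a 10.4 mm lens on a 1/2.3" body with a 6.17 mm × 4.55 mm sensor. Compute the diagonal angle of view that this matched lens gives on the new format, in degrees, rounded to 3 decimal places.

38.038°

Equal long-edge AOV ⇒ f₂ = f₁ · 12.52/6.17 = 10.4 × 2.02917 ≈ 21.1034 mm.
Sensor diagonal = √(12.52² + 7.41²) = √211.6585 ≈ 14.5485 mm.
Diagonal AOV on the new format = 2·arctan(14.5485 / (2 × 21.1034)) = 2·arctan(0.34470) ≈ 38.0377°.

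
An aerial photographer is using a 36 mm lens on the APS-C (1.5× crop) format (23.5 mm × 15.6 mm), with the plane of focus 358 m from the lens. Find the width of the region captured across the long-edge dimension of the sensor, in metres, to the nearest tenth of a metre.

233.7 m

dₒ: 358 m = 358000 mm.
Similar triangles through the lens centre give W/dₒ = w/dᵢ; with 1/f = 1/dₒ + 1/dᵢ this gives W = w·(dₒ − f)/f.
W = 23.5 mm × (358000 − 36) / 36 = 23.5 × 9943.4444 ≈ 233670.944 mm = 233.671 m.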